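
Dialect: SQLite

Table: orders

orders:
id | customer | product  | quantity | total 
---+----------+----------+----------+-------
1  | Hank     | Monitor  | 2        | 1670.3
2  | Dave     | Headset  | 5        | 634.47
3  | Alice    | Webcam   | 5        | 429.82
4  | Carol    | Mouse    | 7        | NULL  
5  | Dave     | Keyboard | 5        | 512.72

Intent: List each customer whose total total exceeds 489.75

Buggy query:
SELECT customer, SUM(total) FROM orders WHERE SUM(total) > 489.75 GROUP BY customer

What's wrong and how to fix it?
Bug: SUM(total) is an aggregate, but WHERE filters rows before aggregation

Fix: Use HAVING (which filters groups after aggregation) instead of WHERE

Corrected query:
SELECT customer, SUM(total) FROM orders GROUP BY customer HAVING SUM(total) > 489.75

Result:
customer | SUM(total)
---------+-----------
Dave     | 1147.19   
Hank     | 1670.3    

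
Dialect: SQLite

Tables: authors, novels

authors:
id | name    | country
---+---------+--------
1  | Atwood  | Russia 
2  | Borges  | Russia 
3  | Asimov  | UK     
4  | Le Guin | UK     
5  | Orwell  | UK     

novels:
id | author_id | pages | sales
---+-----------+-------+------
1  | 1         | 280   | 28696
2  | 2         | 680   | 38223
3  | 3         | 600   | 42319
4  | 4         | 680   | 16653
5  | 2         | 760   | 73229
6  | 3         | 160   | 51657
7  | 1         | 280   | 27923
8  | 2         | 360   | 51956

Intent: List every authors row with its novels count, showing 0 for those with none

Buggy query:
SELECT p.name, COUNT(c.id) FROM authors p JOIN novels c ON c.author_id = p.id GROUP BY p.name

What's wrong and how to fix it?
Bug: INNER JOIN drops authors rows that have no matching novels rows

Fix: Switch to LEFT JOIN to retain unmatched parent rows

Corrected query:
SELECT p.name, COUNT(c.id) FROM authors p LEFT JOIN novels c ON c.author_id = p.id GROUP BY p.name

Result:
name    | COUNT(c.id)
--------+------------
Asimov  | 2          
Atwood  | 2          
Borges  | 3          
Le Guin | 1          
Orwell  | 0          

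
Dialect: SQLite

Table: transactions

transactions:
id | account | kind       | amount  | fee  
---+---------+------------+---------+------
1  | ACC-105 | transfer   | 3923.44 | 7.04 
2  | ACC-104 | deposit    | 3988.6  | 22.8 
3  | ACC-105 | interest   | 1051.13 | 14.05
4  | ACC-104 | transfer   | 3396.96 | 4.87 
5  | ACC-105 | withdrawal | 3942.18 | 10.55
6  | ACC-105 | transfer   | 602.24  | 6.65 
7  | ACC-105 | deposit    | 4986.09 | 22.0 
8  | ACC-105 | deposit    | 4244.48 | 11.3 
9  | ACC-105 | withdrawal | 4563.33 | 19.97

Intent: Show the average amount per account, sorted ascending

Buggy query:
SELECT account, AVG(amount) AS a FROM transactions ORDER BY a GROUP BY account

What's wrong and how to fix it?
Bug: GROUP BY must precede ORDER BY

Fix: Reorder: SELECT … FROM … GROUP BY … ORDER BY …

Corrected query:
SELECT account, AVG(amount) AS a FROM transactions GROUP BY account ORDER BY a

Result:
account | a          
--------+------------
ACC-105 | 3330.412857
ACC-104 | 3692.78    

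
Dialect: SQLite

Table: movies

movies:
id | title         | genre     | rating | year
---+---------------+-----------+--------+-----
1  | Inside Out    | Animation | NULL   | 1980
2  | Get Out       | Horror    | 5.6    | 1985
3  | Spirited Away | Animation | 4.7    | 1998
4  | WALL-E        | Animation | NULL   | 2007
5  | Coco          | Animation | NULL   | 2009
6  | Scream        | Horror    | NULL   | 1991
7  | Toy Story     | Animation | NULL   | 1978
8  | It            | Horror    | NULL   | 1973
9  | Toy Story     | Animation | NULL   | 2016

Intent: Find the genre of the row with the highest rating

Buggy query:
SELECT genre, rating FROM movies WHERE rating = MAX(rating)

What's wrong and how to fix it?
Bug: WHERE is evaluated per row; an aggregate over the whole table isn't defined there

Fix: Wrap MAX in a scalar subquery so WHERE compares against a single value

Corrected query:
SELECT genre, rating FROM movies WHERE rating = (SELECT MAX(rating) FROM movies)

Result:
genre  | rating
-------+-------
Horror | 5.6   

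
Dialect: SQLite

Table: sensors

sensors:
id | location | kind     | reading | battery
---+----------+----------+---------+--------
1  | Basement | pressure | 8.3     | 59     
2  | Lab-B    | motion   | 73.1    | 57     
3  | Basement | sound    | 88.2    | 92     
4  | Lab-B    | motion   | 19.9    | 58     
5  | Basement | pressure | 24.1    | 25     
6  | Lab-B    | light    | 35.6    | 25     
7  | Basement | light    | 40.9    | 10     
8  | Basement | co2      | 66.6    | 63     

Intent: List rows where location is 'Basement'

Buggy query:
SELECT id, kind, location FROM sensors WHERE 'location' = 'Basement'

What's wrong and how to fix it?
Bug: 'location' in single quotes is a string literal, not the column; the comparison is literal-vs-literal and never true

Fix: Reference the column as location without single quotes

Corrected query:
SELECT id, kind, location FROM sensors WHERE location = 'Basement'

Result:
id | kind     | location
---+----------+---------
1  | pressure | Basement
3  | sound    | Basement
5  | pressure | Basement
7  | light    | Basement
8  | co2      | Basement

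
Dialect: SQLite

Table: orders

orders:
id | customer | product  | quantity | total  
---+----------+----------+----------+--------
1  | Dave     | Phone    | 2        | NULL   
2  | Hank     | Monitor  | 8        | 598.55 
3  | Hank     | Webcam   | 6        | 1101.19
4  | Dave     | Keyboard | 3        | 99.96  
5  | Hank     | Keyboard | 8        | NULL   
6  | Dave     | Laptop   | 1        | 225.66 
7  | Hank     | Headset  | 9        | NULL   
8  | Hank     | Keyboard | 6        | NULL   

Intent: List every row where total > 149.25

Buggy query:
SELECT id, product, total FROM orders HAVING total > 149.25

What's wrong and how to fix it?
Bug: HAVING filters the output of aggregation, but this query has no GROUP BY and no aggregate functions, so SQLite rejects it (HAVING clause on a non-aggregate query); the condition here is per row

Fix: Replace HAVING with WHERE since the condition applies to individual rows

Corrected query:
SELECT id, product, total FROM orders WHERE total > 149.25

Result:
id | product | total  
---+---------+--------
2  | Monitor | 598.55 
3  | Webcam  | 1101.19
6  | Laptop  | 225.66 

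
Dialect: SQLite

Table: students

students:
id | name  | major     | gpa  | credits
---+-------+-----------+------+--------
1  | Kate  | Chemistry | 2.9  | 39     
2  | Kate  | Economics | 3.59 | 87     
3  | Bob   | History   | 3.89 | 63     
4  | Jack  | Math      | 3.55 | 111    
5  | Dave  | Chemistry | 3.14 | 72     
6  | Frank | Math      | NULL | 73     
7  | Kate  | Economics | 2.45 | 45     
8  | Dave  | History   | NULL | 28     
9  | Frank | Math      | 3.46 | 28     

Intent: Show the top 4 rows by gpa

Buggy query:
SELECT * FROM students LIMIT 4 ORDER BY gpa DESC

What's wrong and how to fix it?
Bug: LIMIT must come after ORDER BY

Fix: Swap the clauses: ORDER BY first, then LIMIT

Corrected query:
SELECT * FROM students ORDER BY gpa DESC LIMIT 4

Result:
id | name  | major     | gpa  | credits
---+-------+-----------+------+--------
3  | Bob   | History   | 3.89 | 63     
2  | Kate  | Economics | 3.59 | 87     
4  | Jack  | Math      | 3.55 | 111    
9  | Frank | Math      | 3.46 | 28     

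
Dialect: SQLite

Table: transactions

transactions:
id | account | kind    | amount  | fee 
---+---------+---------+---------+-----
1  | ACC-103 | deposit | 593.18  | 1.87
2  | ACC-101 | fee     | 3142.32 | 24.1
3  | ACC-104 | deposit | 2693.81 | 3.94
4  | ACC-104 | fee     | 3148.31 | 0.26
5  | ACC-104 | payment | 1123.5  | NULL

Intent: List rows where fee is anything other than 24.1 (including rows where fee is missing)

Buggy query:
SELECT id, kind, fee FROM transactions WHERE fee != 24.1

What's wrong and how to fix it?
Bug: Inequality against NULL is unknown, not true; rows with NULL are dropped

Fix: Handle NULL separately with IS NULL alongside the inequality

Corrected query:
SELECT id, kind, fee FROM transactions WHERE fee != 24.1 OR fee IS NULL

Result:
id | kind    | fee 
---+---------+-----
1  | deposit | 1.87
3  | deposit | 3.94
4  | fee     | 0.26
5  | payment | NULL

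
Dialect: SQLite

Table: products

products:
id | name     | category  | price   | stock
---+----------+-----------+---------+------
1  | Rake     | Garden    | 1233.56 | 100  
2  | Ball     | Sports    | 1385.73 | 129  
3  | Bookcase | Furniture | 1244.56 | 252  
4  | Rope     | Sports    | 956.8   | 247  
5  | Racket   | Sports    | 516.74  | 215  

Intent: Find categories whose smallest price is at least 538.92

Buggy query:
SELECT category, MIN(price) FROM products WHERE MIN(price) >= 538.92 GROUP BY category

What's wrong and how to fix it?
Bug: Aggregates like MIN are computed per group after WHERE runs

Fix: Replace WHERE with HAVING after the GROUP BY

Corrected query:
SELECT category, MIN(price) FROM products GROUP BY category HAVING MIN(price) >= 538.92

Result:
category  | MIN(price)
----------+-----------
Furniture | 1244.56   
Garden    | 1233.56   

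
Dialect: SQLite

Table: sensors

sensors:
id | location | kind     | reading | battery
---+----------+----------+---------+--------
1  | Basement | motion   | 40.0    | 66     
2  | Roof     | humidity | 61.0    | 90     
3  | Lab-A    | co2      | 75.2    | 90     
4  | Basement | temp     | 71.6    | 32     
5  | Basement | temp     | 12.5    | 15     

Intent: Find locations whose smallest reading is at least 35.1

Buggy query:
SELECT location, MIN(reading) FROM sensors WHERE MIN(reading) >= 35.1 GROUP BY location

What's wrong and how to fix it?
Bug: MIN() in WHERE is a misuse of aggregate

Fix: Use HAVING for the per-group MIN condition

Corrected query:
SELECT location, MIN(reading) FROM sensors GROUP BY location HAVING MIN(reading) >= 35.1

Result:
location | MIN(reading)
---------+-------------
Lab-A    | 75.2        
Roof     | 61          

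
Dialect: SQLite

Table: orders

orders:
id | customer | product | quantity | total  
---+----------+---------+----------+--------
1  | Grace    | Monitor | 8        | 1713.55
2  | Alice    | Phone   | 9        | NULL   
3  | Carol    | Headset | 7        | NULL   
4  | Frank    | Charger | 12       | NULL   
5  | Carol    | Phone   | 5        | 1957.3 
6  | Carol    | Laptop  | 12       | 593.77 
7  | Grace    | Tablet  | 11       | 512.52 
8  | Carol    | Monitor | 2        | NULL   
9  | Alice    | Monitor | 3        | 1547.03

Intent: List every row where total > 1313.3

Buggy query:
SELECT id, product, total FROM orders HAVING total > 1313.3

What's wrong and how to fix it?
Bug: This is a non-aggregate query (no GROUP BY, no aggregates), so in SQLite the HAVING clause is invalid here; a row-level condition belongs in WHERE

Fix: Use WHERE for row-level filtering

Corrected query:
SELECT id, product, total FROM orders WHERE total > 1313.3

Result:
id | product | total  
---+---------+--------
1  | Monitor | 1713.55
5  | Phone   | 1957.3 
9  | Monitor | 1547.03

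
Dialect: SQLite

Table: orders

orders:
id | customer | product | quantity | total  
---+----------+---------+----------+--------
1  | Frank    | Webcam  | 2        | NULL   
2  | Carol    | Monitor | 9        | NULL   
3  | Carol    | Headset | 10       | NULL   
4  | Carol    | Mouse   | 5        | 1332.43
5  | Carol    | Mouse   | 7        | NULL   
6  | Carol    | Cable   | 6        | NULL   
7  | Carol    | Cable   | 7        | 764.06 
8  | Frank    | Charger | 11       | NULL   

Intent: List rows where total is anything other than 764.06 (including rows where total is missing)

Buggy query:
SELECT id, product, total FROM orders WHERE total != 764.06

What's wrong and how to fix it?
Bug: Inequality against NULL is unknown, not true; rows with NULL are dropped

Fix: Handle NULL separately with IS NULL alongside the inequality

Corrected query:
SELECT id, product, total FROM orders WHERE total != 764.06 OR total IS NULL

Result:
id | product | total  
---+---------+--------
1  | Webcam  | NULL   
2  | Monitor | NULL   
3  | Headset | NULL   
4  | Mouse   | 1332.43
5  | Mouse   | NULL   
6  | Cable   | NULL   
8  | Charger | NULL   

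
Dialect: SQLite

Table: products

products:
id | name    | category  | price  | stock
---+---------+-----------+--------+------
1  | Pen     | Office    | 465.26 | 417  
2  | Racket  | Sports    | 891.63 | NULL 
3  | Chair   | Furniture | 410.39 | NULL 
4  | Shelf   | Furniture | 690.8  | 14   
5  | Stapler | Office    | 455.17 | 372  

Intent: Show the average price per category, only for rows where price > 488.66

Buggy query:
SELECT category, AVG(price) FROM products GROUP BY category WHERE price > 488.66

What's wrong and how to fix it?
Bug: WHERE cannot follow GROUP BY

Fix: Place WHERE between FROM and GROUP BY

Corrected query:
SELECT category, AVG(price) FROM products WHERE price > 488.66 GROUP BY category

Result:
category  | AVG(price)
----------+-----------
Furniture | 690.8     
Sports    | 891.63    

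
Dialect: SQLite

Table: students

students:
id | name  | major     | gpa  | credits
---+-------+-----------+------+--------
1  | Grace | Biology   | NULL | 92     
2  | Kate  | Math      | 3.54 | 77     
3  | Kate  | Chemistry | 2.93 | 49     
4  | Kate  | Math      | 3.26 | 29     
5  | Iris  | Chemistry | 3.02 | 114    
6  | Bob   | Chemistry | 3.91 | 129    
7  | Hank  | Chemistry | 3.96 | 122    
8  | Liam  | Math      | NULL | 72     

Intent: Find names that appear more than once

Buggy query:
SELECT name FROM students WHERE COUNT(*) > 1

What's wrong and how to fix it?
Bug: COUNT(*) is an aggregate and cannot be used in WHERE

Fix: GROUP BY name, then filter groups with HAVING COUNT(*) > 1

Corrected query:
SELECT name FROM students GROUP BY name HAVING COUNT(*) > 1

Result:
name
----
Kate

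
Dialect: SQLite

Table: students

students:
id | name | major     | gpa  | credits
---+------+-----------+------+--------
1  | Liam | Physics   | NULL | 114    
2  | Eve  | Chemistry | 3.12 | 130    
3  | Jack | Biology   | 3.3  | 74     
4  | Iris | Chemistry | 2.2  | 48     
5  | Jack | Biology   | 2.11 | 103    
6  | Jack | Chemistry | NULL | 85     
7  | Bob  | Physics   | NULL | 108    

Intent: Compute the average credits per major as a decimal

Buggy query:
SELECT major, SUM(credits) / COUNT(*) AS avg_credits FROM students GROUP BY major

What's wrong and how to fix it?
Bug: SUM(credits) and COUNT(*) are both integers; the division truncates the fractional part

Fix: Cast one side to REAL so the division keeps the fractional part

Corrected query:
SELECT major, SUM(credits) * 1.0 / COUNT(*) AS avg_credits FROM students GROUP BY major

Result:
major     | avg_credits
----------+------------
Biology   | 88.5       
Chemistry | 87.666667  
Physics   | 111        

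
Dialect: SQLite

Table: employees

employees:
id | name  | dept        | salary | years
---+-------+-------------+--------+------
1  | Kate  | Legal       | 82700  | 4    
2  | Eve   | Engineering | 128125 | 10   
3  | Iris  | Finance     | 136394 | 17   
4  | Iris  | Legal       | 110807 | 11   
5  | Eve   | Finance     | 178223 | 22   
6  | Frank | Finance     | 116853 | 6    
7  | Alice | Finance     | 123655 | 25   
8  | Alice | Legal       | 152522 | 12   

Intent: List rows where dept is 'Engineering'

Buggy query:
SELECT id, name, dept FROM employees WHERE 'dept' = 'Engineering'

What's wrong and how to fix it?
Bug: 'dept' in single quotes is a string literal, not the column; the comparison is literal-vs-literal and never true

Fix: Reference the column as dept without single quotes

Corrected query:
SELECT id, name, dept FROM employees WHERE dept = 'Engineering'

Result:
id | name | dept       
---+------+------------
2  | Eve  | Engineering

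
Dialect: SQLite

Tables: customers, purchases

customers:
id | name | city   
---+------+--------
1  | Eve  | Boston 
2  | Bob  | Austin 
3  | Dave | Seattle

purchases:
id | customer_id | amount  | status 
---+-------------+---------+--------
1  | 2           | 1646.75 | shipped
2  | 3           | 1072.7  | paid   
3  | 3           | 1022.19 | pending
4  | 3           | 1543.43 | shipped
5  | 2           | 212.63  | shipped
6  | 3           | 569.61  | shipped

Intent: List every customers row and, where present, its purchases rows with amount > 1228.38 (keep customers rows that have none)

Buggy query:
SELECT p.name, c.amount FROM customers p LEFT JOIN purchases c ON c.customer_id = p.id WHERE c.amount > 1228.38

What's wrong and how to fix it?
Bug: A WHERE condition on the right-hand table after LEFT JOIN drops unmatched parents

Fix: Put 'c.amount > 1228.38' in the JOIN's ON clause instead of WHERE

Corrected query:
SELECT p.name, c.amount FROM customers p LEFT JOIN purchases c ON c.customer_id = p.id AND c.amount > 1228.38

Result:
name | amount 
-----+--------
Eve  | NULL   
Bob  | 1646.75
Dave | 1543.43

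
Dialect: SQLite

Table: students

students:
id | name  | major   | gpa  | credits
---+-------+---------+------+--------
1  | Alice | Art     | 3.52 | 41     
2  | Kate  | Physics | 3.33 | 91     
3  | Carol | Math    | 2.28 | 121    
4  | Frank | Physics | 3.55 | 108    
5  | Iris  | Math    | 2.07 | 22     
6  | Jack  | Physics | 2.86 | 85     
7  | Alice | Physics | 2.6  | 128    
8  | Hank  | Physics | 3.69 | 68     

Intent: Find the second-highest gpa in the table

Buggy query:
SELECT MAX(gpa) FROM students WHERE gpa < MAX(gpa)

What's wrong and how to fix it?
Bug: MAX(gpa) on the right of the comparison is an aggregate-in-WHERE error

Fix: Put the inner MAX in a scalar subquery

Corrected query:
SELECT MAX(gpa) FROM students WHERE gpa < (SELECT MAX(gpa) FROM students)

Result:
MAX(gpa)
--------
3.55    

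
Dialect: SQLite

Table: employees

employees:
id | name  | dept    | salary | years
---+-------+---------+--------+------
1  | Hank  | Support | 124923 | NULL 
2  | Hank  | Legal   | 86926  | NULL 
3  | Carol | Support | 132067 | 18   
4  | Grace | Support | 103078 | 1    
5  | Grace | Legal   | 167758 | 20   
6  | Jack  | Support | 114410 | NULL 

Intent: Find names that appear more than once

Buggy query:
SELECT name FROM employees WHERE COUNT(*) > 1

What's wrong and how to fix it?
Bug: COUNT(*) is an aggregate and cannot be used in WHERE

Fix: Group first, then use HAVING for the count condition

Corrected query:
SELECT name FROM employees GROUP BY name HAVING COUNT(*) > 1

Result:
name 
-----
Grace
Hank 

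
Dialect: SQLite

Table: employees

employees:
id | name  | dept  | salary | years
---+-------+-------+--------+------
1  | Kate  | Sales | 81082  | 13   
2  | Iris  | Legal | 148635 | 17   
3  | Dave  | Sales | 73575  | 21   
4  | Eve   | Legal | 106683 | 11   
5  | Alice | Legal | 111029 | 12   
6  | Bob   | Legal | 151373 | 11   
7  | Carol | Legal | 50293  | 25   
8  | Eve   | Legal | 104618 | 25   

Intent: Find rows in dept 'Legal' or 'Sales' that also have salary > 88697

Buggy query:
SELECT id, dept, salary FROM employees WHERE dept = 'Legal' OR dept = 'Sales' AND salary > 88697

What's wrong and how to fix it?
Bug: Without parentheses, AND is evaluated before OR, so the salary filter only applies to the 'Sales' branch

Fix: Group the OR with parentheses (or use IN), then AND the threshold

Corrected query:
SELECT id, dept, salary FROM employees WHERE (dept = 'Legal' OR dept = 'Sales') AND salary > 88697

Result:
id | dept  | salary
---+-------+-------
2  | Legal | 148635
4  | Legal | 106683
5  | Legal | 111029
6  | Legal | 151373
8  | Legal | 104618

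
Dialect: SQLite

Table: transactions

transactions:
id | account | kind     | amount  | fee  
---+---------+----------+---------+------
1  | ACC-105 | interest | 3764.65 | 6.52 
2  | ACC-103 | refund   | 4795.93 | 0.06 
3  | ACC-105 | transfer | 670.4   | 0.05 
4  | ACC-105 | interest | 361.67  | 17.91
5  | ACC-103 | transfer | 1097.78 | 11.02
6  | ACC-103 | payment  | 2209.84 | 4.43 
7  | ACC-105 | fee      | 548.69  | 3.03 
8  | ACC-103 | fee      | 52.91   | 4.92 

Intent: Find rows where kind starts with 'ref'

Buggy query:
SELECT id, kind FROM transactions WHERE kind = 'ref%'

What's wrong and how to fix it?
Bug: Wildcards only work with LIKE; '=' treats '%' as a literal character

Fix: Use LIKE for wildcard pattern matching

Corrected query:
SELECT id, kind FROM transactions WHERE kind LIKE 'ref%'

Result:
id | kind  
---+-------
2  | refund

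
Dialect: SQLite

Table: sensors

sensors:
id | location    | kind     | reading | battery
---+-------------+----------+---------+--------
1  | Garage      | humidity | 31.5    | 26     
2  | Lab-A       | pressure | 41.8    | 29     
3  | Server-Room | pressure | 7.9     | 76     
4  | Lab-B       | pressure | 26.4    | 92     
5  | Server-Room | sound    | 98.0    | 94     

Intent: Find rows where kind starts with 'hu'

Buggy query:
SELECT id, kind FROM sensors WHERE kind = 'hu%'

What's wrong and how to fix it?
Bug: '=' compares the literal string including the % character; pattern matching needs LIKE

Fix: Use LIKE for wildcard pattern matching

Corrected query:
SELECT id, kind FROM sensors WHERE kind LIKE 'hu%'

Result:
id | kind    
---+---------
1  | humidity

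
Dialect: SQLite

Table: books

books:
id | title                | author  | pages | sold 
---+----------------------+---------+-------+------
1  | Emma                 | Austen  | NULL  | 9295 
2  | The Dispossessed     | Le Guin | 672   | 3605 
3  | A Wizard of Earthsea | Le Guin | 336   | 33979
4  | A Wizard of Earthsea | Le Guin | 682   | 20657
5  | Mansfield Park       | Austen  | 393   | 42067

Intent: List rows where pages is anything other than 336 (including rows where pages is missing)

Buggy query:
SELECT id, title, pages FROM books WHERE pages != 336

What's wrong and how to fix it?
Bug: Inequality against NULL is unknown, not true; rows with NULL are dropped

Fix: Add an explicit OR pages IS NULL to include the missing-value rows

Corrected query:
SELECT id, title, pages FROM books WHERE pages != 336 OR pages IS NULL

Result:
id | title                | pages
---+----------------------+------
1  | Emma                 | NULL 
2  | The Dispossessed     | 672  
4  | A Wizard of Earthsea | 682  
5  | Mansfield Park       | 393  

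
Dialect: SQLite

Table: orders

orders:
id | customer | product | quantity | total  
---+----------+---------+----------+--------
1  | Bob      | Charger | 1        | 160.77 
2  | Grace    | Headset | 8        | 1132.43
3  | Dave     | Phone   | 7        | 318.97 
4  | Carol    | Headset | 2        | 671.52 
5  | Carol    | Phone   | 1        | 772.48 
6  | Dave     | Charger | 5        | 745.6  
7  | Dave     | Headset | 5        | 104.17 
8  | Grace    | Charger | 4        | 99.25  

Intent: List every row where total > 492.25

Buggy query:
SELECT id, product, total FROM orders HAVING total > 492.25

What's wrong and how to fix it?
Bug: HAVING filters the output of aggregation, but this query has no GROUP BY and no aggregate functions, so SQLite rejects it (HAVING clause on a non-aggregate query); the condition here is per row

Fix: Replace HAVING with WHERE since the condition applies to individual rows

Corrected query:
SELECT id, product, total FROM orders WHERE total > 492.25

Result:
id | product | total  
---+---------+--------
2  | Headset | 1132.43
4  | Headset | 671.52 
5  | Phone   | 772.48 
6  | Charger | 745.6  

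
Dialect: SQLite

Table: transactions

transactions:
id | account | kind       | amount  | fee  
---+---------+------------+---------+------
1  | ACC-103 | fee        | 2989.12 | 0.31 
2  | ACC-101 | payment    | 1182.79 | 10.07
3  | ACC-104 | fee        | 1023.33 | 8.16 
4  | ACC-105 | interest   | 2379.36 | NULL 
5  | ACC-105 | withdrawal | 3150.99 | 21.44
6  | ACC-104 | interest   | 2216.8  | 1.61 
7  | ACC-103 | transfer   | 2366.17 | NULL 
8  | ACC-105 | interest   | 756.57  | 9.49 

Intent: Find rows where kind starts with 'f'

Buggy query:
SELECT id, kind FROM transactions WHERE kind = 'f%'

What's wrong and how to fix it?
Bug: '=' compares the literal string including the % character; pattern matching needs LIKE

Fix: Replace '=' with LIKE so 'f%' is treated as a pattern

Corrected query:
SELECT id, kind FROM transactions WHERE kind LIKE 'f%'

Result:
id | kind
---+-----
1  | fee 
3  | fee 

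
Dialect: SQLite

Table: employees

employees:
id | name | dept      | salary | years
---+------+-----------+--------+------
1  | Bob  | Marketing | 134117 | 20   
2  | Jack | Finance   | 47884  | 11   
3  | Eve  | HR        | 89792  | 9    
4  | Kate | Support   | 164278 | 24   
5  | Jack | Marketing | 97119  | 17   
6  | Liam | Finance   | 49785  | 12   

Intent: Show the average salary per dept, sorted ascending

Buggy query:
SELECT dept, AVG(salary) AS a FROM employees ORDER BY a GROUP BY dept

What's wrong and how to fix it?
Bug: ORDER BY appears before GROUP BY; SQL clause order requires GROUP BY first

Fix: Reorder: SELECT … FROM … GROUP BY … ORDER BY …

Corrected query:
SELECT dept, AVG(salary) AS a FROM employees GROUP BY dept ORDER BY a

Result:
dept      | a      
----------+--------
Finance   | 48834.5
HR        | 89792  
Marketing | 115618 
Support   | 164278 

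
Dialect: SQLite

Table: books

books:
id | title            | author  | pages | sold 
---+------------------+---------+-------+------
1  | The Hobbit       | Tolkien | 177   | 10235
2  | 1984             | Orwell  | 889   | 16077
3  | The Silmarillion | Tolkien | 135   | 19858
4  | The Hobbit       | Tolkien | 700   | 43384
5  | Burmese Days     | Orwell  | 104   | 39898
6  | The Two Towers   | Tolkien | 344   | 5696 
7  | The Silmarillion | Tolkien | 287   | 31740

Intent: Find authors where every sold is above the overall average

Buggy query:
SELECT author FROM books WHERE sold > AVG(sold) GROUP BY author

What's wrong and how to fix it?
Bug: WHERE evaluates per row before aggregation, so AVG() is unavailable

Fix: Compute the overall average in a scalar subquery and compare each group's MIN against it in HAVING

Corrected query:
SELECT author FROM books GROUP BY author HAVING MIN(sold) > (SELECT AVG(sold) FROM books)

Result:
(no rows)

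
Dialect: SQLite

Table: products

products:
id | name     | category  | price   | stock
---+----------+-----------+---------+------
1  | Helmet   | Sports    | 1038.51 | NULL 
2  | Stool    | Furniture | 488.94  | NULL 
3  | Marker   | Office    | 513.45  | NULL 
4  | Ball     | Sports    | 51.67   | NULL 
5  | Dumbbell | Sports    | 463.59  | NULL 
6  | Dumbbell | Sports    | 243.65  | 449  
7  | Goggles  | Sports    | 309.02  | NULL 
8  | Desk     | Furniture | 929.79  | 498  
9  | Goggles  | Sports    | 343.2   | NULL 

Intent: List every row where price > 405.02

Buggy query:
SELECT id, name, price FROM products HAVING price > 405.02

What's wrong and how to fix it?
Bug: HAVING filters the output of aggregation, but this query has no GROUP BY and no aggregate functions, so SQLite rejects it (HAVING clause on a non-aggregate query); the condition here is per row

Fix: Use WHERE for row-level filtering

Corrected query:
SELECT id, name, price FROM products WHERE price > 405.02

Result:
id | name     | price  
---+----------+--------
1  | Helmet   | 1038.51
2  | Stool    | 488.94 
3  | Marker   | 513.45 
5  | Dumbbell | 463.59 
8  | Desk     | 929.79 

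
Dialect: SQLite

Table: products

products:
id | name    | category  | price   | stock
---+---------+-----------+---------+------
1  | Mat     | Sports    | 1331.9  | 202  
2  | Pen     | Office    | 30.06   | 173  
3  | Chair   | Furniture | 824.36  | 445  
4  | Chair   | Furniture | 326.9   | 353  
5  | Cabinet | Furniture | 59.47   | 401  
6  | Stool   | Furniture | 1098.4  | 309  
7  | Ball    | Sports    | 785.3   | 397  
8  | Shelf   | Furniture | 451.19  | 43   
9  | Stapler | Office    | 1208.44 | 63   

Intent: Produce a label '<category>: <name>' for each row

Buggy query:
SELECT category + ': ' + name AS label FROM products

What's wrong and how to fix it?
Bug: SQLite uses || for string concatenation; + coerces text to numbers (yielding 0)

Fix: Use the || operator for string concatenation

Corrected query:
SELECT category || ': ' || name AS label FROM products

Result:
label             
------------------
Sports: Mat       
Office: Pen       
Furniture: Chair  
Furniture: Chair  
Furniture: Cabinet
Furniture: Stool  
Sports: Ball      
Furniture: Shelf  
Office: Stapler   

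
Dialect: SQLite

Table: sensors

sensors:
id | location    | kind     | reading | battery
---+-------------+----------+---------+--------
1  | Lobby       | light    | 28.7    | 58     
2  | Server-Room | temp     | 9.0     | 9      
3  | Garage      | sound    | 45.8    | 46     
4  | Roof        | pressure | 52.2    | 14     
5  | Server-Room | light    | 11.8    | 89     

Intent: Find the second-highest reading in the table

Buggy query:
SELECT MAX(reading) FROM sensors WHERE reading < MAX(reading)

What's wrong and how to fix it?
Bug: The inner MAX is an aggregate inside WHERE, which is not allowed

Fix: Put the inner MAX in a scalar subquery

Corrected query:
SELECT MAX(reading) FROM sensors WHERE reading < (SELECT MAX(reading) FROM sensors)

Result:
MAX(reading)
------------
45.8        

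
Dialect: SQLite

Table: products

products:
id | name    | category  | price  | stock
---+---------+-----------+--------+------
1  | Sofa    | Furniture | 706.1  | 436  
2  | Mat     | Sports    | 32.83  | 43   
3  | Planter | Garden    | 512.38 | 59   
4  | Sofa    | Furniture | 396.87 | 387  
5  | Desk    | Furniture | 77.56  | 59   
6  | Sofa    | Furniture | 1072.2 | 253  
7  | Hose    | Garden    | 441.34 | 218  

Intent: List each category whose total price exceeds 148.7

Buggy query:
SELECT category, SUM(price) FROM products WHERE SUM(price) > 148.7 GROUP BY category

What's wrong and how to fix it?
Bug: SUM(price) is an aggregate, but WHERE filters rows before aggregation

Fix: Move the aggregate condition to a HAVING clause

Corrected query:
SELECT category, SUM(price) FROM products GROUP BY category HAVING SUM(price) > 148.7

Result:
category  | SUM(price)
----------+-----------
Furniture | 2252.73   
Garden    | 953.72    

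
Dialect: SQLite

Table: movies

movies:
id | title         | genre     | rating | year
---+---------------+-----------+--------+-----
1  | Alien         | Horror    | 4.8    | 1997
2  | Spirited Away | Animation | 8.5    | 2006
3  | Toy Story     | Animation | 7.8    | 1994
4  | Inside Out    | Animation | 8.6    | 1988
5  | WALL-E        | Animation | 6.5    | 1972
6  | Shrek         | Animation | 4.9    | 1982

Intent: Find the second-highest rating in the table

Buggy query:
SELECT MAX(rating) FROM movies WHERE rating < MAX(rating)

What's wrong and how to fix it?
Bug: MAX(rating) on the right of the comparison is an aggregate-in-WHERE error

Fix: Put the inner MAX in a scalar subquery

Corrected query:
SELECT MAX(rating) FROM movies WHERE rating < (SELECT MAX(rating) FROM movies)

Result:
MAX(rating)
-----------
8.5        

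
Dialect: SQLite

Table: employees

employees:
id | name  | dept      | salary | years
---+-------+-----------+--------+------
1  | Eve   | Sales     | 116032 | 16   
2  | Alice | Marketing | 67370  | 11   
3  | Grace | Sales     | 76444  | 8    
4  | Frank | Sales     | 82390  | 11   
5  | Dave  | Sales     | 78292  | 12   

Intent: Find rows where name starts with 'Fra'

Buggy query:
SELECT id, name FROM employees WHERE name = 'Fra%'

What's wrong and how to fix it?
Bug: Wildcards only work with LIKE; '=' treats '%' as a literal character

Fix: Replace '=' with LIKE so 'Fra%' is treated as a pattern

Corrected query:
SELECT id, name FROM employees WHERE name LIKE 'Fra%'

Result:
id | name 
---+------
4  | Frank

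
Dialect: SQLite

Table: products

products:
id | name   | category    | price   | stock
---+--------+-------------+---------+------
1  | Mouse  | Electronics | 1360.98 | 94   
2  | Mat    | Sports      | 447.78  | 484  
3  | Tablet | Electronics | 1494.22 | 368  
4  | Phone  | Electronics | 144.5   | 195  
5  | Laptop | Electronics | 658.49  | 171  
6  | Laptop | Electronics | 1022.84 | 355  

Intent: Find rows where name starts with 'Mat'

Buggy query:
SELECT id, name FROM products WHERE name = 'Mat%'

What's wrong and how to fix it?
Bug: '=' compares the literal string including the % character; pattern matching needs LIKE

Fix: Use LIKE for wildcard pattern matching

Corrected query:
SELECT id, name FROM products WHERE name LIKE 'Mat%'

Result:
id | name
---+-----
2  | Mat 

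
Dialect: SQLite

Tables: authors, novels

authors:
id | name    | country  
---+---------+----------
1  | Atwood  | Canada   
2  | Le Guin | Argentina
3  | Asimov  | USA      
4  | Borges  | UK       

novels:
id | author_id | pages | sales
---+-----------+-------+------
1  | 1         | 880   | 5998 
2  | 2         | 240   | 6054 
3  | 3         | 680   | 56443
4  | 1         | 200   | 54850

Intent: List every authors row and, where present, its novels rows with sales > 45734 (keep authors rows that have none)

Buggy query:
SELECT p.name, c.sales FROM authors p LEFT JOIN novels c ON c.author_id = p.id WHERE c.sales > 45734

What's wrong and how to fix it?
Bug: A WHERE condition on the right-hand table after LEFT JOIN drops unmatched parents

Fix: Move the right-table condition into the ON clause so unmatched parents are kept

Corrected query:
SELECT p.name, c.sales FROM authors p LEFT JOIN novels c ON c.author_id = p.id AND c.sales > 45734

Result:
name    | sales
--------+------
Atwood  | 54850
Le Guin | NULL 
Asimov  | 56443
Borges  | NULL 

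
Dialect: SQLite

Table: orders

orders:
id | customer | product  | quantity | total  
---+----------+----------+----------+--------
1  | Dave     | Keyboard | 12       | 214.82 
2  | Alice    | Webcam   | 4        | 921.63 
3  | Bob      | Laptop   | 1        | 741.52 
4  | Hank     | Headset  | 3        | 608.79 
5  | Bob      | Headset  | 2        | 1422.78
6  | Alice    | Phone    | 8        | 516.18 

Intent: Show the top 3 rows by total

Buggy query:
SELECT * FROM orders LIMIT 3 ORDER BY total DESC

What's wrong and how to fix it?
Bug: LIMIT must come after ORDER BY

Fix: Swap the clauses: ORDER BY first, then LIMIT

Corrected query:
SELECT * FROM orders ORDER BY total DESC LIMIT 3

Result:
id | customer | product | quantity | total  
---+----------+---------+----------+--------
5  | Bob      | Headset | 2        | 1422.78
2  | Alice    | Webcam  | 4        | 921.63 
3  | Bob      | Laptop  | 1        | 741.52 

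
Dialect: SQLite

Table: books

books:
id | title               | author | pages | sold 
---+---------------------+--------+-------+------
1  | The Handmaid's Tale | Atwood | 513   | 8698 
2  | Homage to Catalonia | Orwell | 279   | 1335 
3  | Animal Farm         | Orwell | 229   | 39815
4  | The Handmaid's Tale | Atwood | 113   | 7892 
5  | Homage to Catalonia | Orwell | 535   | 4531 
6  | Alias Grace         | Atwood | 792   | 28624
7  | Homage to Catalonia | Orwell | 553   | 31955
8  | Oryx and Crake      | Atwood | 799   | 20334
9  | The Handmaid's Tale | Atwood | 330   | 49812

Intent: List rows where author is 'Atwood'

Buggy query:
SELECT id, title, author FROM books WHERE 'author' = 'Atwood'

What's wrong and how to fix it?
Bug: 'author' in single quotes is a string literal, not the column; the comparison is literal-vs-literal and never true

Fix: Remove the quotes around the column name (or use double quotes for an identifier)

Corrected query:
SELECT id, title, author FROM books WHERE author = 'Atwood'

Result:
id | title               | author
---+---------------------+-------
1  | The Handmaid's Tale | Atwood
4  | The Handmaid's Tale | Atwood
6  | Alias Grace         | Atwood
8  | Oryx and Crake      | Atwood
9  | The Handmaid's Tale | Atwood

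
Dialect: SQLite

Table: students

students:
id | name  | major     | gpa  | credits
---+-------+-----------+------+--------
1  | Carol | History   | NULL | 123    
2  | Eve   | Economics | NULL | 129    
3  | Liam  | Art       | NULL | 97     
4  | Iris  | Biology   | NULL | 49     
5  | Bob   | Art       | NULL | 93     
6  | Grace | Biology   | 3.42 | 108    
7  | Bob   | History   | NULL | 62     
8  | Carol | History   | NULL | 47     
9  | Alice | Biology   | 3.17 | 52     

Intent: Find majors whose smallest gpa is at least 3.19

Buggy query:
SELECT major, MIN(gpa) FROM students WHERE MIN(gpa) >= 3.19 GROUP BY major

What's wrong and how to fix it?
Bug: MIN() in WHERE is a misuse of aggregate

Fix: Use HAVING for the per-group MIN condition

Corrected query:
SELECT major, MIN(gpa) FROM students GROUP BY major HAVING MIN(gpa) >= 3.19

Result:
(no rows)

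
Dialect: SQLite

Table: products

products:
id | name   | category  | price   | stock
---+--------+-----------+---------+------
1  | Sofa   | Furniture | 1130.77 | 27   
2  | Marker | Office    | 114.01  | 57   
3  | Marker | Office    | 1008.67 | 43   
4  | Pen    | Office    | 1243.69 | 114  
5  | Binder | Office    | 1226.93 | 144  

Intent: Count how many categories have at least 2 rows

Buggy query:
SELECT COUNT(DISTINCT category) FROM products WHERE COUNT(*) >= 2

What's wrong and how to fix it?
Bug: COUNT(*) cannot appear in WHERE; the per-group count doesn't exist yet

Fix: Use a subquery that GROUPs and filters with HAVING, then count its rows

Corrected query:
SELECT COUNT(*) FROM (SELECT category FROM products GROUP BY category HAVING COUNT(*) >= 2)

Result:
COUNT(*)
--------
1       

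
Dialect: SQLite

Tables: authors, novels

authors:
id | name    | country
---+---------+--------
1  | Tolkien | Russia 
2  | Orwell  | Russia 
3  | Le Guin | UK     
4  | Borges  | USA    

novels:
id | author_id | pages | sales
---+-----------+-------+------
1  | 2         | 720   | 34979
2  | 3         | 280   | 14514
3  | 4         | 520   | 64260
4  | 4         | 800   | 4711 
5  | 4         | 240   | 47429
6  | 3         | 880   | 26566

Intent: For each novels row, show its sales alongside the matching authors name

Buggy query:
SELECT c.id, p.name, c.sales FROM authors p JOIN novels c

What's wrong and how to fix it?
Bug: JOIN with no ON clause produces a cartesian product; every novels row pairs with every authors row

Fix: Add ON c.author_id = p.id to the JOIN

Corrected query:
SELECT c.id, p.name, c.sales FROM authors p JOIN novels c ON c.author_id = p.id

Result:
id | name    | sales
---+---------+------
1  | Orwell  | 34979
2  | Le Guin | 14514
3  | Borges  | 64260
4  | Borges  | 4711 
5  | Borges  | 47429
6  | Le Guin | 26566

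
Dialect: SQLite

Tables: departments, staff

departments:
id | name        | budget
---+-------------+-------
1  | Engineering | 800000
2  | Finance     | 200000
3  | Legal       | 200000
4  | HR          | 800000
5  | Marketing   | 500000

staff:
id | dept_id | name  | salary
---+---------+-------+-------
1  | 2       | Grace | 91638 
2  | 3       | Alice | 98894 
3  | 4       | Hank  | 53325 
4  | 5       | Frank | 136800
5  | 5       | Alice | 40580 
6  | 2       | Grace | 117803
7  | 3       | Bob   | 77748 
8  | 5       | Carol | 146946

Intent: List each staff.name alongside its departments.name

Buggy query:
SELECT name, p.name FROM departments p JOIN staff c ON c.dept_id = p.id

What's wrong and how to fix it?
Bug: 'name' exists in both joined tables, so the database can't tell which one is meant

Fix: Qualify the column with its table alias (c.name)

Corrected query:
SELECT c.name, p.name FROM departments p JOIN staff c ON c.dept_id = p.id

Result:
name  | name     
------+----------
Grace | Finance  
Alice | Legal    
Hank  | HR       
Frank | Marketing
Alice | Marketing
Grace | Finance  
Bob   | Legal    
Carol | Marketing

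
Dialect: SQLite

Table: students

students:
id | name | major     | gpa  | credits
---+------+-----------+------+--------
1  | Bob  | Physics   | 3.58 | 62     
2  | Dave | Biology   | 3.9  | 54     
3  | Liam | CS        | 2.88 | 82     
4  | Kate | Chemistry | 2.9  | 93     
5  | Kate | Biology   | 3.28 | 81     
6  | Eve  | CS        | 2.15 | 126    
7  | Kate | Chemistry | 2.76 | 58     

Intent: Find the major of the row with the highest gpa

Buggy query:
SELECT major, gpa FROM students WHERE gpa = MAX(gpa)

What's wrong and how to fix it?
Bug: MAX(gpa) is an aggregate and cannot be used directly in WHERE

Fix: Wrap MAX in a scalar subquery so WHERE compares against a single value

Corrected query:
SELECT major, gpa FROM students WHERE gpa = (SELECT MAX(gpa) FROM students)

Result:
major   | gpa
--------+----
Biology | 3.9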